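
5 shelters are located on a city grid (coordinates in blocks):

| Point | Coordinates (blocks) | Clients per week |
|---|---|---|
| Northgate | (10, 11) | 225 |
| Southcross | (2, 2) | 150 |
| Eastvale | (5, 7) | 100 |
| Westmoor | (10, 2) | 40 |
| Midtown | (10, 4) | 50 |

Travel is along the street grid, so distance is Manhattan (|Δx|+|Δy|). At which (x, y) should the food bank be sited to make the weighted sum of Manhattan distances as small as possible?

(10, 7)

Manhattan distance separates: Σwᵢ(|x−xᵢ|+|y−yᵢ|) = Σwᵢ|x−xᵢ| + Σwᵢ|y−yᵢ|, so x and y are optimised independently as 1-D weighted medians.
Total weight W = 565; half = 282.5.
x-coordinate, sorted with cumulative weight:
  x=2 (Southcross, w=150) cum 150
  x=5 (Eastvale, w=100) cum 250
  x=10 (Northgate, w=225) cum 475  ← median
  x=10 (Westmoor, w=40) cum 515
  x=10 (Midtown, w=50) cum 565
⇒ x* = 10
y-coordinate, sorted with cumulative weight:
  y=2 (Southcross, w=150) cum 150
  y=2 (Westmoor, w=40) cum 190
  y=4 (Midtown, w=50) cum 240
  y=7 (Eastvale, w=100) cum 340  ← median
  y=11 (Northgate, w=225) cum 565
⇒ y* = 7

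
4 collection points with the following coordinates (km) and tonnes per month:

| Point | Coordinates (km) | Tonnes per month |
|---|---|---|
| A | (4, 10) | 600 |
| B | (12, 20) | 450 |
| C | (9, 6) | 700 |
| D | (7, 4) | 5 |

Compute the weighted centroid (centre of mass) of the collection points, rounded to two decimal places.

The minimiser of Σwᵢ‖p−pᵢ‖² is the weighted centroid p* = (Σwᵢpᵢ)/(Σwᵢ).
Σwᵢ = 1755.
Σwᵢxᵢ = 600·4 + 450·12 + 700·9 + 5·7 = 14135.
Σwᵢyᵢ = 600·10 + 450·20 + 700·6 + 5·4 = 19220.
x* = 14135/1755 = 8.05, y* = 19220/1755 = 10.95.

(8.05, 10.95)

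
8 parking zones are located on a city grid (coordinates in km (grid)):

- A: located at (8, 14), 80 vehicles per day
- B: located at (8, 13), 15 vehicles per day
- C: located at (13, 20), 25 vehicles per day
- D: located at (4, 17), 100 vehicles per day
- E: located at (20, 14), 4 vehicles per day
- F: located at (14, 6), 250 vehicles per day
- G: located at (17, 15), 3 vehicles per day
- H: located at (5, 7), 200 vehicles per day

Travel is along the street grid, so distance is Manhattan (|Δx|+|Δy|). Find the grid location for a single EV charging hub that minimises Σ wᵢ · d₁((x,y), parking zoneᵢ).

(8, 7)

Manhattan distance separates: Σwᵢ(|x−xᵢ|+|y−yᵢ|) = Σwᵢ|x−xᵢ| + Σwᵢ|y−yᵢ|, so x and y are optimised independently as 1-D weighted medians.
Total weight W = 677; half = 338.5.
x-coordinate, sorted with cumulative weight:
  x=4 (D, w=100) cum 100
  x=5 (H, w=200) cum 300
  x=8 (A, w=80) cum 380  ← median
  x=8 (B, w=15) cum 395
  x=13 (C, w=25) cum 420
  x=14 (F, w=250) cum 670
  x=17 (G, w=3) cum 673
  x=20 (E, w=4) cum 677
⇒ x* = 8
y-coordinate, sorted with cumulative weight:
  y=6 (F, w=250) cum 250
  y=7 (H, w=200) cum 450  ← median
  y=13 (B, w=15) cum 465
  y=14 (A, w=80) cum 545
  y=14 (E, w=4) cum 549
  y=15 (G, w=3) cum 552
  y=17 (D, w=100) cum 652
  y=20 (C, w=25) cum 677
⇒ y* = 7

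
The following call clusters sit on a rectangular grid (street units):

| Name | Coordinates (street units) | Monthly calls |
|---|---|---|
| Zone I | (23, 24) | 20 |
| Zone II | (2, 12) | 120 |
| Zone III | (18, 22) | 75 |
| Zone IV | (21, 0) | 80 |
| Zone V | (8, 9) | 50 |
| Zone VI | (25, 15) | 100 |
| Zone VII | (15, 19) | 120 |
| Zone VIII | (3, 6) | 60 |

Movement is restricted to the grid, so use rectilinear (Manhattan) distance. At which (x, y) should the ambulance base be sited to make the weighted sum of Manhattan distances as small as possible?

(15, 15)

Manhattan distance separates: Σwᵢ(|x−xᵢ|+|y−yᵢ|) = Σwᵢ|x−xᵢ| + Σwᵢ|y−yᵢ|, so x and y are optimised independently as 1-D weighted medians.
Total weight W = 625; half = 312.5.
x-coordinate, sorted with cumulative weight:
  x=2 (Zone II, w=120) cum 120
  x=3 (Zone VIII, w=60) cum 180
  x=8 (Zone V, w=50) cum 230
  x=15 (Zone VII, w=120) cum 350  ← median
  x=18 (Zone III, w=75) cum 425
  x=21 (Zone IV, w=80) cum 505
  x=23 (Zone I, w=20) cum 525
  x=25 (Zone VI, w=100) cum 625
⇒ x* = 15
y-coordinate, sorted with cumulative weight:
  y=0 (Zone IV, w=80) cum 80
  y=6 (Zone VIII, w=60) cum 140
  y=9 (Zone V, w=50) cum 190
  y=12 (Zone II, w=120) cum 310
  y=15 (Zone VI, w=100) cum 410  ← median
  y=19 (Zone VII, w=120) cum 530
  y=22 (Zone III, w=75) cum 605
  y=24 (Zone I, w=20) cum 625
⇒ y* = 15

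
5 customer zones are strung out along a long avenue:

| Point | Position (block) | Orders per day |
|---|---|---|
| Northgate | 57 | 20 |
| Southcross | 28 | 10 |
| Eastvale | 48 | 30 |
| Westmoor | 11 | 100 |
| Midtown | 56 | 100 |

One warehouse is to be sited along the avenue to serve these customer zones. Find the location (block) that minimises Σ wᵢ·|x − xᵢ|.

For a sum of weighted absolute distances on a line, the optimum is the weighted median (not the mean). Total weight W = 260; half-weight = 130.
Sort by position and accumulate weight:
  block 11 (Westmoor, w=100) → cum 100
  block 28 (Southcross, w=10) → cum 110
  block 48 (Eastvale, w=30) → cum 140  ≥ 130 → median here
  block 56 (Midtown, w=100) → cum 240
  block 57 (Northgate, w=20) → cum 260
Optimal location: block 48.

x = 48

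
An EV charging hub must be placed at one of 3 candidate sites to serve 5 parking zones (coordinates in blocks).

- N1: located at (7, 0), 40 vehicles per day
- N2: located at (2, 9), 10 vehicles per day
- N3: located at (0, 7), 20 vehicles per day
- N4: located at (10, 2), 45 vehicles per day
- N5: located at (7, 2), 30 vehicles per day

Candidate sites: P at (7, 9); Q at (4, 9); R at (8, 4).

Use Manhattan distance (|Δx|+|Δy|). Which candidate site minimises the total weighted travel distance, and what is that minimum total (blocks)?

Total weighted distance at each candidate:
  P (7, 9): total = 1250
  Q (4, 9): total = 1505
  R (8, 4): total = 800
Minimum is at R with total 800 blocks.

R, total 800 blocks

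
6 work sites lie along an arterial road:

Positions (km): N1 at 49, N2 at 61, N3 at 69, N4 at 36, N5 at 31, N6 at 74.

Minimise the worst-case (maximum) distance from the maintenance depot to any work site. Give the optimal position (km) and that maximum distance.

The 1-center on a line is the midpoint of the two extreme points: leftmost at 31, rightmost at 74.
Optimal location = (31 + 74)/2 = 52.5; maximum distance = (74 − 31)/2 = 21.5.

location 52.5, max distance 21.5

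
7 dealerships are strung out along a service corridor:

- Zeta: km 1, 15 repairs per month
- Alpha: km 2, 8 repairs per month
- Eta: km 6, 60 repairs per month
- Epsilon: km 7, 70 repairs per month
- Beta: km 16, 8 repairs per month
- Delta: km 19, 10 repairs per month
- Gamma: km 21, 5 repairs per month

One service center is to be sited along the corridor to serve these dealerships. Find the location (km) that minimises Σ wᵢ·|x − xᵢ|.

x = 7

For a sum of weighted absolute distances on a line, the optimum is the weighted median (not the mean). Total weight W = 176; half-weight = 88.
Sort by position and accumulate weight:
  km 1 (Zeta, w=15) → cum 15
  km 2 (Alpha, w=8) → cum 23
  km 6 (Eta, w=60) → cum 83
  km 7 (Epsilon, w=70) → cum 153  ≥ 88 → median here
  km 16 (Beta, w=8) → cum 161
  km 19 (Delta, w=10) → cum 171
  km 21 (Gamma, w=5) → cum 176
Optimal location: km 7.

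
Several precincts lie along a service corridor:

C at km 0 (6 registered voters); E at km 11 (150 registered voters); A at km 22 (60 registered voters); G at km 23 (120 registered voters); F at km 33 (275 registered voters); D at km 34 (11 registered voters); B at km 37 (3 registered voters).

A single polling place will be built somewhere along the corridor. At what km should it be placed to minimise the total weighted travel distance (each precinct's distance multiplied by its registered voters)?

x = 23

For a sum of weighted absolute distances on a line, the optimum is the weighted median (not the mean). Total weight W = 625; half-weight = 312.5.
Sort by position and accumulate weight:
  km 0 (C, w=6) → cum 6
  km 11 (E, w=150) → cum 156
  km 22 (A, w=60) → cum 216
  km 23 (G, w=120) → cum 336  ≥ 312.5 → median here
  km 33 (F, w=275) → cum 611
  km 34 (D, w=11) → cum 622
  km 37 (B, w=3) → cum 625
Optimal location: km 23.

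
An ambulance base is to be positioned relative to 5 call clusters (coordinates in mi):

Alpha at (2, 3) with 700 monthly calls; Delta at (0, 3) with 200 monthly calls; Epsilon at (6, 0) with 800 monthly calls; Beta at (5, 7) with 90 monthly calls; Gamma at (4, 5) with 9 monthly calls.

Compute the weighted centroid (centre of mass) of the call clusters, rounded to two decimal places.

The minimiser of Σwᵢ‖p−pᵢ‖² is the weighted centroid p* = (Σwᵢpᵢ)/(Σwᵢ).
Σwᵢ = 1799.
Σwᵢxᵢ = 700·2 + 200·0 + 800·6 + 90·5 + 9·4 = 6686.
Σwᵢyᵢ = 700·3 + 200·3 + 800·0 + 90·7 + 9·5 = 3375.
x* = 6686/1799 = 3.72, y* = 3375/1799 = 1.88.

(3.72, 1.88)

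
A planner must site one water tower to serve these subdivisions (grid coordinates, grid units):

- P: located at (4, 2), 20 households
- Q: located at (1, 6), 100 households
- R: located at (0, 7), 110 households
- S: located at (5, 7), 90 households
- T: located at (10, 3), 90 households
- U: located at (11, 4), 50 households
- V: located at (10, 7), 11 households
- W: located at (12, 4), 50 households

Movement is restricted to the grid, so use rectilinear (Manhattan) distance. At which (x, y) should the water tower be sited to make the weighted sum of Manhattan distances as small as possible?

Manhattan distance separates: Σwᵢ(|x−xᵢ|+|y−yᵢ|) = Σwᵢ|x−xᵢ| + Σwᵢ|y−yᵢ|, so x and y are optimised independently as 1-D weighted medians.
Total weight W = 521; half = 260.5.
x-coordinate, sorted with cumulative weight:
  x=0 (R, w=110) cum 110
  x=1 (Q, w=100) cum 210
  x=4 (P, w=20) cum 230
  x=5 (S, w=90) cum 320  ← median
  x=10 (T, w=90) cum 410
  x=10 (V, w=11) cum 421
  x=11 (U, w=50) cum 471
  x=12 (W, w=50) cum 521
⇒ x* = 5
y-coordinate, sorted with cumulative weight:
  y=2 (P, w=20) cum 20
  y=3 (T, w=90) cum 110
  y=4 (U, w=50) cum 160
  y=4 (W, w=50) cum 210
  y=6 (Q, w=100) cum 310  ← median
  y=7 (R, w=110) cum 420
  y=7 (S, w=90) cum 510
  y=7 (V, w=11) cum 521
⇒ y* = 6

(5, 6)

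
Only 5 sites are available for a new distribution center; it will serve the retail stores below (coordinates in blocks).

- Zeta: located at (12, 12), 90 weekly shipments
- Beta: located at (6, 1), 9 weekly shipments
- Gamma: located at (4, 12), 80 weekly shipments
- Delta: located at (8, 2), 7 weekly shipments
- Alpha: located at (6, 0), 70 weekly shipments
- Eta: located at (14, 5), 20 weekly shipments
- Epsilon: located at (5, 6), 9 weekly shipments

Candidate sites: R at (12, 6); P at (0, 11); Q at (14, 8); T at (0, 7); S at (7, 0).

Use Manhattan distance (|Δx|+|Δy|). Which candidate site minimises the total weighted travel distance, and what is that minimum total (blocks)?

Total weighted distance at each candidate:
  R (12, 6): total = 2778
  P (0, 11): total = 3513
  Q (14, 8): total = 3158
  T (0, 7): total = 3733
  S (7, 0): total = 3151
Minimum is at R with total 2778 blocks.

R, total 2778 blocks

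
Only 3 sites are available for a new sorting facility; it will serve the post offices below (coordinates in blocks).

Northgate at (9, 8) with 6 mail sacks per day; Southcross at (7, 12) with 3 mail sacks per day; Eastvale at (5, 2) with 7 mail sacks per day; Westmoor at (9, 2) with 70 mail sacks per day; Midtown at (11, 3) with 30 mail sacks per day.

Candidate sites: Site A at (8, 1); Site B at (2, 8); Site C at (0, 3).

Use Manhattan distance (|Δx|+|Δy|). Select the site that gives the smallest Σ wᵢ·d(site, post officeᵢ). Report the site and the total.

Total weighted distance at each candidate:
  Site A (8, 1): total = 402
  Site B (2, 8): total = 1462
  Site C (0, 3): total = 1204
Minimum is at Site A with total 402 blocks.

Site A, total 402 blocks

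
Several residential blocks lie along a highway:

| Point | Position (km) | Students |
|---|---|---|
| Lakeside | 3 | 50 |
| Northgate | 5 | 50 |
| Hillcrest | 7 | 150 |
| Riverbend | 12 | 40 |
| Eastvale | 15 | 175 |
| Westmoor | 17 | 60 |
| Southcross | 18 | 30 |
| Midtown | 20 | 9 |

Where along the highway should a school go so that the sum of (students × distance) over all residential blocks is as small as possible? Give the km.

For a sum of weighted absolute distances on a line, the optimum is the weighted median (not the mean). Total weight W = 564; half-weight = 282.
Sort by position and accumulate weight:
  km 3 (Lakeside, w=50) → cum 50
  km 5 (Northgate, w=50) → cum 100
  km 7 (Hillcrest, w=150) → cum 250
  km 12 (Riverbend, w=40) → cum 290  ≥ 282 → median here
  km 15 (Eastvale, w=175) → cum 465
  km 17 (Westmoor, w=60) → cum 525
  km 18 (Southcross, w=30) → cum 555
  km 20 (Midtown, w=9) → cum 564
Optimal location: km 12.

x = 12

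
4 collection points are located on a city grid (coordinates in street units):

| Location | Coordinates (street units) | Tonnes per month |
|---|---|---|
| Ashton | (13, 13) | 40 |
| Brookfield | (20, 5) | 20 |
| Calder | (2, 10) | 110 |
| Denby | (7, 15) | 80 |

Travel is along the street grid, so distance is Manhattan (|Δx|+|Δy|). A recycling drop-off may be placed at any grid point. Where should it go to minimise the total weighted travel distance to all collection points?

Manhattan distance separates: Σwᵢ(|x−xᵢ|+|y−yᵢ|) = Σwᵢ|x−xᵢ| + Σwᵢ|y−yᵢ|, so x and y are optimised independently as 1-D weighted medians.
Total weight W = 250; half = 125.
x-coordinate, sorted with cumulative weight:
  x=2 (Calder, w=110) cum 110
  x=7 (Denby, w=80) cum 190  ← median
  x=13 (Ashton, w=40) cum 230
  x=20 (Brookfield, w=20) cum 250
⇒ x* = 7
y-coordinate, sorted with cumulative weight:
  y=5 (Brookfield, w=20) cum 20
  y=10 (Calder, w=110) cum 130  ← median
  y=13 (Ashton, w=40) cum 170
  y=15 (Denby, w=80) cum 250
⇒ y* = 10

(7, 10)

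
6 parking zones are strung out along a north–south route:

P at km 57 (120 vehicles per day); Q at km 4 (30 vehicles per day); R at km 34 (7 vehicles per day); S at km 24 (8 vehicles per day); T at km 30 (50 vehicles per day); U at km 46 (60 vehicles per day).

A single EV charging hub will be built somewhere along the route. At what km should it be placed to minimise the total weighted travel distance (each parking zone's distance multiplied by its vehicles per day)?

x = 46

For a sum of weighted absolute distances on a line, the optimum is the weighted median (not the mean). Total weight W = 275; half-weight = 137.5.
Sort by position and accumulate weight:
  km 4 (Q, w=30) → cum 30
  km 24 (S, w=8) → cum 38
  km 30 (T, w=50) → cum 88
  km 34 (R, w=7) → cum 95
  km 46 (U, w=60) → cum 155  ≥ 137.5 → median here
  km 57 (P, w=120) → cum 275
Optimal location: km 46.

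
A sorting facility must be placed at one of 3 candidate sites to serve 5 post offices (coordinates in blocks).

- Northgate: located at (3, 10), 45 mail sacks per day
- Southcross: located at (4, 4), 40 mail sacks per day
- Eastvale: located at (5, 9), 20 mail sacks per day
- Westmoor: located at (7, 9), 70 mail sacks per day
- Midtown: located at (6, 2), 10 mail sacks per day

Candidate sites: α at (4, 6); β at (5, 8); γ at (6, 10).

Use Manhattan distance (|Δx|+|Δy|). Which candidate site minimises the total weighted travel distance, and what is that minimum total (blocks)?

β, total 680 blocks

Total weighted distance at each candidate:
  α (4, 6): total = 865
  β (5, 8): total = 680
  γ (6, 10): total = 715
Minimum is at β with total 680 blocks.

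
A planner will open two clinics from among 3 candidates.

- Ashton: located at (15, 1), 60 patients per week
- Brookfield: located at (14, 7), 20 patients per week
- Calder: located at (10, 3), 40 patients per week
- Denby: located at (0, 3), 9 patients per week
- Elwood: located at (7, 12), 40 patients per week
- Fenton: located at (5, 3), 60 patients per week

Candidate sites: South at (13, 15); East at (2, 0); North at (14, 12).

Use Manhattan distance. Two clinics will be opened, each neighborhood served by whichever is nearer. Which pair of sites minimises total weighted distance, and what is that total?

{East, North}, total 1945

Evaluate every pair (each demand assigned to the nearer of the two):
  {East, North}: total = 1945
  {South, East}: total = 2225
  {South, North}: total = 2907
Best pair: {East, North} with total 1945.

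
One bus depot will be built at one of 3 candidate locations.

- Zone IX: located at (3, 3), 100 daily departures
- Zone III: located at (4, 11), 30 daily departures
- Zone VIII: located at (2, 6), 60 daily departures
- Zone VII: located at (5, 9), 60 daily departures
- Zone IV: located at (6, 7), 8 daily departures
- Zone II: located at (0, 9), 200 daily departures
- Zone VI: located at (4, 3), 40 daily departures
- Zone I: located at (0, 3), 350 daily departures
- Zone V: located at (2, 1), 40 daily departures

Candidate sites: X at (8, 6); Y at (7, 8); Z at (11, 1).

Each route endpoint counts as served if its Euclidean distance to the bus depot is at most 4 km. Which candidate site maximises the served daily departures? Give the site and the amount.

Coverage radius r = 4 km; a point is covered iff (Δx)²+(Δy)² ≤ 4² = 16.
  X (8, 6): covers {Zone IV} → 8
  Y (7, 8): covers {Zone VII, Zone IV} → 68
  Z (11, 1): covers {none} → 0
Maximum coverage at Y: 68 daily departures.

Y, covering 68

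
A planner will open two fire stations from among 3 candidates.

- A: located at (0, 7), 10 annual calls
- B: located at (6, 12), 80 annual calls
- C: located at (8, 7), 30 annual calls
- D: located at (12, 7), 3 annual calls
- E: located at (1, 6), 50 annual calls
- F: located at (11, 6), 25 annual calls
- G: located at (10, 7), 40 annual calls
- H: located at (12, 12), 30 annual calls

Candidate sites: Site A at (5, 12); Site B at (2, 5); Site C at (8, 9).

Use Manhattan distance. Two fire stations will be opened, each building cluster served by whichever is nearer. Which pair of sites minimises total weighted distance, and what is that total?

{Site B, Site C}, total 1138

Evaluate every pair (each demand assigned to the nearer of the two):
  {Site B, Site C}: total = 1138
  {Site A, Site C}: total = 1278
  {Site A, Site B}: total = 1356
Best pair: {Site B, Site C} with total 1138.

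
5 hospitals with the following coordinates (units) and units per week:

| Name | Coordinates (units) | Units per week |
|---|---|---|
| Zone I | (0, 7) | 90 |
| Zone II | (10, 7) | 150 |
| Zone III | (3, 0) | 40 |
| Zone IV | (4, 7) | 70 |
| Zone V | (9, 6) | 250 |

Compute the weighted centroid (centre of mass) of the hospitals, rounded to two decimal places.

(6.92, 6.12)

The minimiser of Σwᵢ‖p−pᵢ‖² is the weighted centroid p* = (Σwᵢpᵢ)/(Σwᵢ).
Σwᵢ = 600.
Σwᵢxᵢ = 90·0 + 150·10 + 40·3 + 70·4 + 250·9 = 4150.
Σwᵢyᵢ = 90·7 + 150·7 + 40·0 + 70·7 + 250·6 = 3670.
x* = 4150/600 = 6.92, y* = 3670/600 = 6.12.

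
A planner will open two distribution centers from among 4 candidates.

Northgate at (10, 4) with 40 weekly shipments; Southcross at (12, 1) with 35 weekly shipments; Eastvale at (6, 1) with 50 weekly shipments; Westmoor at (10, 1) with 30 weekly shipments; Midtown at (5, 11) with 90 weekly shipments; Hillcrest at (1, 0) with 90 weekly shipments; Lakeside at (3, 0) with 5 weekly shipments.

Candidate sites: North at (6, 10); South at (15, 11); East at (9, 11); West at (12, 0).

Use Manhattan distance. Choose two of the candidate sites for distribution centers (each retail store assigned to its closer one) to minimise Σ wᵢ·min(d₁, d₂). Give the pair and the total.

{North, West}, total 1930

Evaluate every pair (each demand assigned to the nearer of the two):
  {North, West}: total = 1930
  {East, West}: total = 2110
  {South, West}: total = 2650
  {North, East}: total = 3150
  {North, South}: total = 3290
  {South, East}: total = 3910
Best pair: {North, West} with total 1930.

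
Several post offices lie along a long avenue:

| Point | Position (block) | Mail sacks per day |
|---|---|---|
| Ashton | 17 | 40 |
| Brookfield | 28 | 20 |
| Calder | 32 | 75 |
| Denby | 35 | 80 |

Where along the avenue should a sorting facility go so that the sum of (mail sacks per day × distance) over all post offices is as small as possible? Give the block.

For a sum of weighted absolute distances on a line, the optimum is the weighted median (not the mean). Total weight W = 215; half-weight = 107.5.
Sort by position and accumulate weight:
  block 17 (Ashton, w=40) → cum 40
  block 28 (Brookfield, w=20) → cum 60
  block 32 (Calder, w=75) → cum 135  ≥ 107.5 → median here
  block 35 (Denby, w=80) → cum 215
Optimal location: block 32.

x = 32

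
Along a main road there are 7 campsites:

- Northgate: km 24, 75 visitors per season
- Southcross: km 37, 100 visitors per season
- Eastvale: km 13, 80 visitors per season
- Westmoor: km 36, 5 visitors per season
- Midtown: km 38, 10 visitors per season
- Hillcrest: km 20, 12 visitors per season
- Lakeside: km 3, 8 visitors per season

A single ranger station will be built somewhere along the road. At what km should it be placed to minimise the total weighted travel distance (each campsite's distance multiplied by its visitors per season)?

For a sum of weighted absolute distances on a line, the optimum is the weighted median (not the mean). Total weight W = 290; half-weight = 145.
Sort by position and accumulate weight:
  km 3 (Lakeside, w=8) → cum 8
  km 13 (Eastvale, w=80) → cum 88
  km 20 (Hillcrest, w=12) → cum 100
  km 24 (Northgate, w=75) → cum 175  ≥ 145 → median here
  km 36 (Westmoor, w=5) → cum 180
  km 37 (Southcross, w=100) → cum 280
  km 38 (Midtown, w=10) → cum 290
Optimal location: km 24.

x = 24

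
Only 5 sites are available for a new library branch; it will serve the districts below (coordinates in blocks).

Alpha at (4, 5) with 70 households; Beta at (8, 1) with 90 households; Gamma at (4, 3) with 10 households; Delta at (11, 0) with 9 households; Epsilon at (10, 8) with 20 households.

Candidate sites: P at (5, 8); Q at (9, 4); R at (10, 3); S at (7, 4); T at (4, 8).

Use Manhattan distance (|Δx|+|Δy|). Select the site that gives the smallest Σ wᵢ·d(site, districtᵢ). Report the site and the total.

Total weighted distance at each candidate:
  P (5, 8): total = 1466
  Q (9, 4): total = 994
  R (10, 3): total = 1116
  S (7, 4): total = 892
  T (4, 8): total = 1505
Minimum is at S with total 892 blocks.

S, total 892 blocks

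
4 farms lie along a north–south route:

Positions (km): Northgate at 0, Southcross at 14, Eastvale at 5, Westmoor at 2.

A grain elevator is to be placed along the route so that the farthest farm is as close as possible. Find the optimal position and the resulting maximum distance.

The 1-center on a line is the midpoint of the two extreme points: leftmost at 0, rightmost at 14.
Optimal location = (0 + 14)/2 = 7; maximum distance = (14 − 0)/2 = 7.

location 7, max distance 7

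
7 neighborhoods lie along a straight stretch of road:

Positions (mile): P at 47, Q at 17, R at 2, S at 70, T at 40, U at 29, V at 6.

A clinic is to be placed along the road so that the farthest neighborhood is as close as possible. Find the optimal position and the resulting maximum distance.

location 36, max distance 34

The 1-center on a line is the midpoint of the two extreme points: leftmost at 2, rightmost at 70.
Optimal location = (2 + 70)/2 = 36; maximum distance = (70 − 2)/2 = 34.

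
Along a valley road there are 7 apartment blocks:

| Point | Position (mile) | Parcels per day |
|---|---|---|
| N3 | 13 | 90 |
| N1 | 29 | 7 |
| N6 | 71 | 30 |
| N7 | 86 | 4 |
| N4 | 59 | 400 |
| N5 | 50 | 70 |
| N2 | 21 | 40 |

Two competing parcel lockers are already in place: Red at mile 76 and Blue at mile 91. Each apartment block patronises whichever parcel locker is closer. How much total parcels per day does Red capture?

637

The indifferent point is the midpoint (76+91)/2 = 83.5; apartment blocks left of it (closer to Red at 76) go to Red, those right go to Blue.
  N3 at 13 (w=90) → Red
  N2 at 21 (w=40) → Red
  N1 at 29 (w=7) → Red
  N5 at 50 (w=70) → Red
  N4 at 59 (w=400) → Red
  N6 at 71 (w=30) → Red
  N7 at 86 (w=4) → Blue
Red captures 637; Blue captures 4.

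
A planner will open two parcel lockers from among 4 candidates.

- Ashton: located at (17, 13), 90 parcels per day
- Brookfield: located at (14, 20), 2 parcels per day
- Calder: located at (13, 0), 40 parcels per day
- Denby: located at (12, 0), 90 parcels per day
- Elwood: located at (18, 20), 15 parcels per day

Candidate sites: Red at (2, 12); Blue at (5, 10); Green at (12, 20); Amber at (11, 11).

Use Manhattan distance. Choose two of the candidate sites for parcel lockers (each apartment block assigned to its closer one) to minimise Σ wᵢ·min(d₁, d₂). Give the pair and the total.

Evaluate every pair (each demand assigned to the nearer of the two):
  {Green, Amber}: total = 2414
  {Red, Amber}: total = 2584
  {Blue, Amber}: total = 2584
  {Blue, Green}: total = 3424
  {Red, Green}: total = 3814
  {Red, Blue}: total = 3983
Best pair: {Green, Amber} with total 2414.

{Green, Amber}, total 2414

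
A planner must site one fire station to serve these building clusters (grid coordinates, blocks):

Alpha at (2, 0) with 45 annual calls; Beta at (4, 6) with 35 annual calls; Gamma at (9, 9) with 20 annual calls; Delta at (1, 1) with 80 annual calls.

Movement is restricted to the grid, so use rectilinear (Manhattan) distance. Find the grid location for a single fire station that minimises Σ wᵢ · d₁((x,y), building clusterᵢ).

Manhattan distance separates: Σwᵢ(|x−xᵢ|+|y−yᵢ|) = Σwᵢ|x−xᵢ| + Σwᵢ|y−yᵢ|, so x and y are optimised independently as 1-D weighted medians.
Total weight W = 180; half = 90.
x-coordinate, sorted with cumulative weight:
  x=1 (Delta, w=80) cum 80
  x=2 (Alpha, w=45) cum 125  ← median
  x=4 (Beta, w=35) cum 160
  x=9 (Gamma, w=20) cum 180
⇒ x* = 2
y-coordinate, sorted with cumulative weight:
  y=0 (Alpha, w=45) cum 45
  y=1 (Delta, w=80) cum 125  ← median
  y=6 (Beta, w=35) cum 160
  y=9 (Gamma, w=20) cum 180
⇒ y* = 1

(2, 1)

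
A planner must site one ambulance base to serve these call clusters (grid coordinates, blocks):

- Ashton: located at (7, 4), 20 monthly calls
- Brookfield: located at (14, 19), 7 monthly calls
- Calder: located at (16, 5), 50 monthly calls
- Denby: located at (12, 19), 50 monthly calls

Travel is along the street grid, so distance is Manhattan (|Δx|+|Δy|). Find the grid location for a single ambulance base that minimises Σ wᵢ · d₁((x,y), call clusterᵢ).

Manhattan distance separates: Σwᵢ(|x−xᵢ|+|y−yᵢ|) = Σwᵢ|x−xᵢ| + Σwᵢ|y−yᵢ|, so x and y are optimised independently as 1-D weighted medians.
Total weight W = 127; half = 63.5.
x-coordinate, sorted with cumulative weight:
  x=7 (Ashton, w=20) cum 20
  x=12 (Denby, w=50) cum 70  ← median
  x=14 (Brookfield, w=7) cum 77
  x=16 (Calder, w=50) cum 127
⇒ x* = 12
y-coordinate, sorted with cumulative weight:
  y=4 (Ashton, w=20) cum 20
  y=5 (Calder, w=50) cum 70  ← median
  y=19 (Brookfield, w=7) cum 77
  y=19 (Denby, w=50) cum 127
⇒ y* = 5

(12, 5)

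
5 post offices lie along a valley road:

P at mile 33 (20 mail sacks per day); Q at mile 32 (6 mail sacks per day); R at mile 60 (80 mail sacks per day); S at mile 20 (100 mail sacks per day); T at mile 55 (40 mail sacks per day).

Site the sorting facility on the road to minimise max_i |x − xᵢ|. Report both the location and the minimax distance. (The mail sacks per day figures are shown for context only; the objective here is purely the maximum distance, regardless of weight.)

The 1-center on a line is the midpoint of the two extreme points: leftmost at 20, rightmost at 60.
Optimal location = (20 + 60)/2 = 40; maximum distance = (60 − 20)/2 = 20.

location 40, max distance 20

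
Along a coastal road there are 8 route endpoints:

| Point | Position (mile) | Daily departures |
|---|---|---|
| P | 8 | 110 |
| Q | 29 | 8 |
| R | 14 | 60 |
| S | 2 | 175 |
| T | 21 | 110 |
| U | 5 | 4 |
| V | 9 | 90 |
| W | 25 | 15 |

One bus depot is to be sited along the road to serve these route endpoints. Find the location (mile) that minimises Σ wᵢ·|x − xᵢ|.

x = 8

For a sum of weighted absolute distances on a line, the optimum is the weighted median (not the mean). Total weight W = 572; half-weight = 286.
Sort by position and accumulate weight:
  mile 2 (S, w=175) → cum 175
  mile 5 (U, w=4) → cum 179
  mile 8 (P, w=110) → cum 289  ≥ 286 → median here
  mile 9 (V, w=90) → cum 379
  mile 14 (R, w=60) → cum 439
  mile 21 (T, w=110) → cum 549
  mile 25 (W, w=15) → cum 564
  mile 29 (Q, w=8) → cum 572
Optimal location: mile 8.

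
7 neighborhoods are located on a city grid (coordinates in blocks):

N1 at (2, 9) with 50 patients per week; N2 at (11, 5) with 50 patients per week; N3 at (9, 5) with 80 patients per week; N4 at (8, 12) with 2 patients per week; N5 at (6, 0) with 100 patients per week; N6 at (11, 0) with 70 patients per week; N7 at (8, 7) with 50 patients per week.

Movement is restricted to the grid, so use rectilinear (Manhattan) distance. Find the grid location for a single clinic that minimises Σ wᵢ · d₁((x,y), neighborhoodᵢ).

(8, 5)

Manhattan distance separates: Σwᵢ(|x−xᵢ|+|y−yᵢ|) = Σwᵢ|x−xᵢ| + Σwᵢ|y−yᵢ|, so x and y are optimised independently as 1-D weighted medians.
Total weight W = 402; half = 201.
x-coordinate, sorted with cumulative weight:
  x=2 (N1, w=50) cum 50
  x=6 (N5, w=100) cum 150
  x=8 (N4, w=2) cum 152
  x=8 (N7, w=50) cum 202  ← median
  x=9 (N3, w=80) cum 282
  x=11 (N2, w=50) cum 332
  x=11 (N6, w=70) cum 402
⇒ x* = 8
y-coordinate, sorted with cumulative weight:
  y=0 (N5, w=100) cum 100
  y=0 (N6, w=70) cum 170
  y=5 (N2, w=50) cum 220  ← median
  y=5 (N3, w=80) cum 300
  y=7 (N7, w=50) cum 350
  y=9 (N1, w=50) cum 400
  y=12 (N4, w=2) cum 402
⇒ y* = 5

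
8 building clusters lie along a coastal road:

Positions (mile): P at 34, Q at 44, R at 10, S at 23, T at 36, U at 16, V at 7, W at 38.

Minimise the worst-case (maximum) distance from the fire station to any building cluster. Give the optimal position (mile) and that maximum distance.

location 25.5, max distance 18.5

The 1-center on a line is the midpoint of the two extreme points: leftmost at 7, rightmost at 44.
Optimal location = (7 + 44)/2 = 25.5; maximum distance = (44 − 7)/2 = 18.5.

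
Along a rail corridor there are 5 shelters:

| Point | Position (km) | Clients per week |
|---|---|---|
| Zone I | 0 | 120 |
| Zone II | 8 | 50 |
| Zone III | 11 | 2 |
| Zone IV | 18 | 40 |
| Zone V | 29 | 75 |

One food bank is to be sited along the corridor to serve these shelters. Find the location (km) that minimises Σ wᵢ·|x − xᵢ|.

For a sum of weighted absolute distances on a line, the optimum is the weighted median (not the mean). Total weight W = 287; half-weight = 143.5.
Sort by position and accumulate weight:
  km 0 (Zone I, w=120) → cum 120
  km 8 (Zone II, w=50) → cum 170  ≥ 143.5 → median here
  km 11 (Zone III, w=2) → cum 172
  km 18 (Zone IV, w=40) → cum 212
  km 29 (Zone V, w=75) → cum 287
Optimal location: km 8.

x = 8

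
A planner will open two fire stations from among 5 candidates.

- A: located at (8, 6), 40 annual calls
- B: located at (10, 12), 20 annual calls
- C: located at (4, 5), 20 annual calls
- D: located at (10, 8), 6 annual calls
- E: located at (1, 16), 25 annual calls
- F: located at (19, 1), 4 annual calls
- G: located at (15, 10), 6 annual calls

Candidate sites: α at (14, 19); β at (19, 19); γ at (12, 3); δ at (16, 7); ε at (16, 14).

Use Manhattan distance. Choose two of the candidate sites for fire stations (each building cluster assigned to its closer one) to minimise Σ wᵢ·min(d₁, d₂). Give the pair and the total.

{γ, ε}, total 1173

Evaluate every pair (each demand assigned to the nearer of the two):
  {γ, ε}: total = 1173
  {α, γ}: total = 1238
  {δ, ε}: total = 1327
  {α, δ}: total = 1362
  {β, γ}: total = 1363
  {γ, δ}: total = 1402
  {β, δ}: total = 1487
  {α, ε}: total = 1786
  {β, ε}: total = 1811
  {α, β}: total = 2082
Best pair: {γ, ε} with total 1173.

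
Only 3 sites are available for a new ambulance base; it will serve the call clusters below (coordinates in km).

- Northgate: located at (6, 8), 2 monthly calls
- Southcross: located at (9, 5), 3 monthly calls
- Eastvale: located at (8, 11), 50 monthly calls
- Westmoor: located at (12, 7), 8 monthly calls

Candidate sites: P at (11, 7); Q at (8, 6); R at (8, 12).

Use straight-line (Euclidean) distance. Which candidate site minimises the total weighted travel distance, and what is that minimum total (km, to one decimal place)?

Total weighted distance at each candidate:
  P (11, 7): total = 276.7
  Q (8, 6): total = 292.9
  R (8, 12): total = 131.4
Minimum is at R with total 131.4 km.

R, total 131.4 km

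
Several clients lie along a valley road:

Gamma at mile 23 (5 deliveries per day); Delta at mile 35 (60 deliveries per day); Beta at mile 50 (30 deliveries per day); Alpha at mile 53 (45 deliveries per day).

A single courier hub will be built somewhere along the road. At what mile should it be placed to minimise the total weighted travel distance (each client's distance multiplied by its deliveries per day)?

x = 50

For a sum of weighted absolute distances on a line, the optimum is the weighted median (not the mean). Total weight W = 140; half-weight = 70.
Sort by position and accumulate weight:
  mile 23 (Gamma, w=5) → cum 5
  mile 35 (Delta, w=60) → cum 65
  mile 50 (Beta, w=30) → cum 95  ≥ 70 → median here
  mile 53 (Alpha, w=45) → cum 140
Optimal location: mile 50.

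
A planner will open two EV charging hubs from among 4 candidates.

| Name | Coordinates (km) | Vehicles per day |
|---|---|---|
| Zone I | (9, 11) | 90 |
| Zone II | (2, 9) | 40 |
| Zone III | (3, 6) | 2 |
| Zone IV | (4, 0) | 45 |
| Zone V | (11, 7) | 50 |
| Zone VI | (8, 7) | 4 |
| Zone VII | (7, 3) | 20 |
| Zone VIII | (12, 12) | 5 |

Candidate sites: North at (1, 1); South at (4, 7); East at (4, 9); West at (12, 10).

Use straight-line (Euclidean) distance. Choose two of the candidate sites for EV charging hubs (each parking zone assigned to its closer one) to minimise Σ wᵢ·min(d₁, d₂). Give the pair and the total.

Evaluate every pair (each demand assigned to the nearer of the two):
  {South, West}: total = 999.7
  {North, West}: total = 1074.8
  {East, West}: total = 1096.1
  {North, East}: total = 1264.4
  {North, South}: total = 1347.7
  {South, East}: total = 1391.2
Best pair: {South, West} with total 999.7.

{South, West}, total 999.7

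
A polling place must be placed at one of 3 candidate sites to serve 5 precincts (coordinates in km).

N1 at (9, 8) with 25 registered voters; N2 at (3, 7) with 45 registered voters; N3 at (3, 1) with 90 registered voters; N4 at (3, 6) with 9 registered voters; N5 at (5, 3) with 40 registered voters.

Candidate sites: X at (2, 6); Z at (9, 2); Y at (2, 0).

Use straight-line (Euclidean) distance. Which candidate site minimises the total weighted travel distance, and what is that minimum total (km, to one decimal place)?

Total weighted distance at each candidate:
  X (2, 6): total = 883.3
  Z (9, 2): total = 1278.7
  Y (2, 0): total = 935.7
Minimum is at X with total 883.3 km.

X, total 883.3 km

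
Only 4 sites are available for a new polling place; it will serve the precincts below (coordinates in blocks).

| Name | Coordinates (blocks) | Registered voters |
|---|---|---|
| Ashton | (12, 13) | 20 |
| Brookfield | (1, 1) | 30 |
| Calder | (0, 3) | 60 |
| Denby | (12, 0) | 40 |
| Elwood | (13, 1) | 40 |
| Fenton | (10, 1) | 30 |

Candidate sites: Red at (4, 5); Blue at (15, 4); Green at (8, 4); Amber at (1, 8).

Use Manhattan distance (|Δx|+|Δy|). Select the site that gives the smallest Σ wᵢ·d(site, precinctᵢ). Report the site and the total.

Total weighted distance at each candidate:
  Red (4, 5): total = 2230
  Blue (15, 4): total = 2430
  Green (8, 4): total = 1890
  Amber (1, 8): total = 2890
Minimum is at Green with total 1890 blocks.

Green, total 1890 blocks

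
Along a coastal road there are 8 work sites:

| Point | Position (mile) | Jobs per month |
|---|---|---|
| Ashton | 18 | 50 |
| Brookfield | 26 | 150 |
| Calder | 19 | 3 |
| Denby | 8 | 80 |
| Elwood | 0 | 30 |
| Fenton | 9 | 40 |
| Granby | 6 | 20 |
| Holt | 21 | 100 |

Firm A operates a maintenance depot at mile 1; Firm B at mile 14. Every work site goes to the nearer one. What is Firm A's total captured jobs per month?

The indifferent point is the midpoint (1+14)/2 = 7.5; work sites left of it (closer to Firm A at 1) go to Firm A, those right go to Firm B.
  Elwood at 0 (w=30) → Firm A
  Granby at 6 (w=20) → Firm A
  Denby at 8 (w=80) → Firm B
  Fenton at 9 (w=40) → Firm B
  Ashton at 18 (w=50) → Firm B
  Calder at 19 (w=3) → Firm B
  Holt at 21 (w=100) → Firm B
  Brookfield at 26 (w=150) → Firm B
Firm A captures 50; Firm B captures 423.

50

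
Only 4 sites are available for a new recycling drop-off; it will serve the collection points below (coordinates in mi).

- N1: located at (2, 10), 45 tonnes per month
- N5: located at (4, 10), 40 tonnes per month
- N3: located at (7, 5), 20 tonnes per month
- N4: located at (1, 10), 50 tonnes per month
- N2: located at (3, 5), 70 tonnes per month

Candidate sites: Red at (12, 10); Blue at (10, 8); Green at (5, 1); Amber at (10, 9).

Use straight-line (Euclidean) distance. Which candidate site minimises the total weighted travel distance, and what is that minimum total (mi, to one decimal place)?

Total weighted distance at each candidate:
  Red (12, 10): total = 2182.1
  Blue (10, 8): total = 1703.0
  Green (5, 1): total = 1684.1
  Amber (10, 9): total = 1723.2
Minimum is at Green with total 1684.1 mi.

Green, total 1684.1 mi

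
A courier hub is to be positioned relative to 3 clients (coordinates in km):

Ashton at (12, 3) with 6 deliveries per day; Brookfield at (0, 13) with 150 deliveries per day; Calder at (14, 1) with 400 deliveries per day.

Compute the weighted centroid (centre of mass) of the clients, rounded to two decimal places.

The minimiser of Σwᵢ‖p−pᵢ‖² is the weighted centroid p* = (Σwᵢpᵢ)/(Σwᵢ).
Σwᵢ = 556.
Σwᵢxᵢ = 6·12 + 150·0 + 400·14 = 5672.
Σwᵢyᵢ = 6·3 + 150·13 + 400·1 = 2368.
x* = 5672/556 = 10.20, y* = 2368/556 = 4.26.

(10.20, 4.26)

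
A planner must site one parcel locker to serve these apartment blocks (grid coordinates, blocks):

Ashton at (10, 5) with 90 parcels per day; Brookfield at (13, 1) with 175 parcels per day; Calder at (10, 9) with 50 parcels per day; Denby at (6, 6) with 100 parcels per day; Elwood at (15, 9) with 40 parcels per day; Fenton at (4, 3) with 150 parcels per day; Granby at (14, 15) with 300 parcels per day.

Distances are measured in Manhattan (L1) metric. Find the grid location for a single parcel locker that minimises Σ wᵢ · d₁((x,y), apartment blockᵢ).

(13, 6)

Manhattan distance separates: Σwᵢ(|x−xᵢ|+|y−yᵢ|) = Σwᵢ|x−xᵢ| + Σwᵢ|y−yᵢ|, so x and y are optimised independently as 1-D weighted medians.
Total weight W = 905; half = 452.5.
x-coordinate, sorted with cumulative weight:
  x=4 (Fenton, w=150) cum 150
  x=6 (Denby, w=100) cum 250
  x=10 (Ashton, w=90) cum 340
  x=10 (Calder, w=50) cum 390
  x=13 (Brookfield, w=175) cum 565  ← median
  x=14 (Granby, w=300) cum 865
  x=15 (Elwood, w=40) cum 905
⇒ x* = 13
y-coordinate, sorted with cumulative weight:
  y=1 (Brookfield, w=175) cum 175
  y=3 (Fenton, w=150) cum 325
  y=5 (Ashton, w=90) cum 415
  y=6 (Denby, w=100) cum 515  ← median
  y=9 (Calder, w=50) cum 565
  y=9 (Elwood, w=40) cum 605
  y=15 (Granby, w=300) cum 905
⇒ y* = 6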